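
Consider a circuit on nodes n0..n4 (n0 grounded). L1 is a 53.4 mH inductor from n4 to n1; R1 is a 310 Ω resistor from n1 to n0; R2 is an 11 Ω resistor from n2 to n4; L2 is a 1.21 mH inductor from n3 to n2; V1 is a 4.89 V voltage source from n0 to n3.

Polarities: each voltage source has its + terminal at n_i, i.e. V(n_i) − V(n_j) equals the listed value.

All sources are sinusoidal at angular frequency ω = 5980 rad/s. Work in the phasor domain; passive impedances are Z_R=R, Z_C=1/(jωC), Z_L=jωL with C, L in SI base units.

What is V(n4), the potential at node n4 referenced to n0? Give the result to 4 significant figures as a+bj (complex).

-4.753-0.02961j V

MNA unknowns: 4 node voltages V₁..V_4 plus 1 source current (V1)
L1: Y=0.000-0.003132j on G[4,1]
R1: Y=0.003226+0.000j on G[1,0]
R2: Y=0.09091+0.000j on G[2,4]
L2: Y=0.000-0.1382j on G[3,2]
V1: row V0−V3=4.89, i_V1 at 0,3
solve → V1=-2.321+2.361j, V2=-4.835+0.05417j, V3=-4.890+0.000j, V4=-4.753-0.02961j
aux → i_V1=-0.007486+0.007616j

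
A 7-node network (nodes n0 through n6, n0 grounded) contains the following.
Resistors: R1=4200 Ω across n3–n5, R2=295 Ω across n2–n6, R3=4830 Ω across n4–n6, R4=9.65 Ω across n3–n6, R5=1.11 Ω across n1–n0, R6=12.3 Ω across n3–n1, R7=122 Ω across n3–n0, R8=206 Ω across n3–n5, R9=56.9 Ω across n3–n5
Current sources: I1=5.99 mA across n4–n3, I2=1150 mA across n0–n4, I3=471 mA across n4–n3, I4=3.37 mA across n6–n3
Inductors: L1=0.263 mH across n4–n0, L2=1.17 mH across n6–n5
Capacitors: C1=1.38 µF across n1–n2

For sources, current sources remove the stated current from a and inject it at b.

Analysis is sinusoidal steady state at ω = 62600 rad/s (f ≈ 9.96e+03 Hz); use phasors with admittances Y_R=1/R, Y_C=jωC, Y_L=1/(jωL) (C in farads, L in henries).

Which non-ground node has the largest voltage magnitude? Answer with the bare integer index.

Element admittances at ω=62600 rad/s:
  Y(R1) = 0.0002381+0.000j S between n3,n5
  Y(R2) = 0.003390+0.000j S between n2,n6
  I1: injects 0.00599 A into n3 (from n4)
  Y(L1) = 0.000-0.06074j S between n4,n0
  I2: injects 1.15 A into n4 (from n0)
  Y(R3) = 0.0002070+0.000j S between n4,n6
  Y(R4) = 0.1036+0.000j S between n3,n6
  Y(C1) = 0.000+0.08639j S between n1,n2
  Y(R5) = 0.9009+0.000j S between n1,n0
  Y(R6) = 0.08130+0.000j S between n3,n1
  Y(L2) = 0.000-0.01365j S between n6,n5
  Y(R7) = 0.008197+0.000j S between n3,n0
  Y(R8) = 0.004854+0.000j S between n3,n5
  I3: injects 0.471 A into n3 (from n4)
  Y(R9) = 0.01757+0.000j S between n3,n5
  I4: injects 0.00337 A into n3 (from n6)
Assemble and solve the 6×6 MNA system:
  V(n1)=0.4776+0.002365j  V(n2)=0.4857-0.1895j  V(n3)=5.566+0.01996j  V(n4)=0.03777+11.10j  V(n5)=5.514+0.1039j  V(n6)=5.374+0.01699j

4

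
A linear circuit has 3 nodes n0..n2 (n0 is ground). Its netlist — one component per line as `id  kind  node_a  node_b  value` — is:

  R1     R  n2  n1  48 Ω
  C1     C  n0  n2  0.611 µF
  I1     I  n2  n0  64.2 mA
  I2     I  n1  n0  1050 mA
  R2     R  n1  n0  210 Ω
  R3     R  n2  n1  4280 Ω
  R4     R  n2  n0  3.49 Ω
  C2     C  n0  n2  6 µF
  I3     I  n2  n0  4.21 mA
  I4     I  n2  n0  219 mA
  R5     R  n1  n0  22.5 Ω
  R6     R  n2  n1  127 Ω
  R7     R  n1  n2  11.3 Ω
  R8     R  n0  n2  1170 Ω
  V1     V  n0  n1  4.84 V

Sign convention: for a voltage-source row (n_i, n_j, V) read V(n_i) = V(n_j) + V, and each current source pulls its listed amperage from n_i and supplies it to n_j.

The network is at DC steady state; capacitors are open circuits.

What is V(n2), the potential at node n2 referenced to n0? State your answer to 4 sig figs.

Apply KCL at each of the 2 non-ground nodes and solve the resulting linear system.
Node n1: branches {R1, I2, R2, R3, R5, R6, R7, V1} → V_1 = -4.840
Node n2: branches {R1, C1, I1, R3, R4, C2, I3, I4, R6, R7, R8} → V_2 = -2.114
Source currents: i(V1)=0.4917

-2.114 V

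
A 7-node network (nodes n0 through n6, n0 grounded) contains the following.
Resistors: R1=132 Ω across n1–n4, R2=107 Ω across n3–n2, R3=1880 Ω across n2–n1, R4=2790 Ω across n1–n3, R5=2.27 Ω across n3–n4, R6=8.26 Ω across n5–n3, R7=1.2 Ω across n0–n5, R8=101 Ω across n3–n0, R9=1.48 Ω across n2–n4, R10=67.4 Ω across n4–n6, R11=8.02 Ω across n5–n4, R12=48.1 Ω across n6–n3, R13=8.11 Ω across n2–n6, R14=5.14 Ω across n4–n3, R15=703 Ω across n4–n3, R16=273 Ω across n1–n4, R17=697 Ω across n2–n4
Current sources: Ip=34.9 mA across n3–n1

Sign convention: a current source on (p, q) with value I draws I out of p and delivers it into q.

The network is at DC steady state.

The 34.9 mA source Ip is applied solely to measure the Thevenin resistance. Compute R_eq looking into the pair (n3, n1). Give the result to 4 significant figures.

R_eq = 83.74 Ω

Apply KCL at each of the 6 non-ground nodes and solve the resulting linear system.
Node n1: branches {R1, R3, R4, R16, Ip} → V_1 = 2.900
Node n2: branches {R2, R3, R9, R13, R17} → V_2 = 0.02456
Node n3: branches {R2, R4, R5, R6, R8, R12, R14, R15, Ip} → V_3 = -0.02242
Node n4: branches {R1, R5, R9, R10, R11, R14, R15, R16, R17} → V_4 = 0.02408
Node n5: branches {R6, R7, R11} → V_5 = 0.0002664
Node n6: branches {R10, R12, R13} → V_6 = 0.01837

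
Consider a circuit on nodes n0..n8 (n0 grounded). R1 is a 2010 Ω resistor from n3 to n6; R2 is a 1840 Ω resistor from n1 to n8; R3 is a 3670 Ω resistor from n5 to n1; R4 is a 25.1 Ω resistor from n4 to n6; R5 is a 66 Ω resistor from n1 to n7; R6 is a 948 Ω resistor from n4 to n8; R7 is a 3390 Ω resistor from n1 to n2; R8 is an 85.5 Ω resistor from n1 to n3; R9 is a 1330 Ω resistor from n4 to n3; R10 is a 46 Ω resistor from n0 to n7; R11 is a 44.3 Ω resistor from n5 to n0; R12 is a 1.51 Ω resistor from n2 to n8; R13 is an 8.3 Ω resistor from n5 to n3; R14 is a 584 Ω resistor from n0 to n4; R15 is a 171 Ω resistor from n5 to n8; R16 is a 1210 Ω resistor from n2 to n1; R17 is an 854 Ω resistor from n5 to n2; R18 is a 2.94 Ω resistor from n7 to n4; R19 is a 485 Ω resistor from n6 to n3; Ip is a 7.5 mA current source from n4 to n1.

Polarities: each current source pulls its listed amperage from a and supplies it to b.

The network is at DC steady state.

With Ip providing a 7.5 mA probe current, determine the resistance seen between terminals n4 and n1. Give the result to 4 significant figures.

R_eq = 47.25 Ω

Apply KCL at each of the 8 non-ground nodes and solve the resulting linear system.
Node n1: branches {R2, R3, R5, R7, R8, R16, Ip} → V_1 = 0.2648
Node n2: branches {R7, R12, R16, R17} → V_2 = 0.08937
Node n3: branches {R1, R8, R9, R13, R19} → V_3 = 0.08699
Node n4: branches {R4, R6, R9, R14, R18, Ip} → V_4 = -0.08956
Node n5: branches {R3, R11, R13, R15, R17} → V_5 = 0.07436
Node n6: branches {R1, R4, R19} → V_6 = -0.07890
Node n7: branches {R5, R10, R18} → V_7 = -0.07016
Node n8: branches {R2, R6, R12, R15} → V_8 = 0.08910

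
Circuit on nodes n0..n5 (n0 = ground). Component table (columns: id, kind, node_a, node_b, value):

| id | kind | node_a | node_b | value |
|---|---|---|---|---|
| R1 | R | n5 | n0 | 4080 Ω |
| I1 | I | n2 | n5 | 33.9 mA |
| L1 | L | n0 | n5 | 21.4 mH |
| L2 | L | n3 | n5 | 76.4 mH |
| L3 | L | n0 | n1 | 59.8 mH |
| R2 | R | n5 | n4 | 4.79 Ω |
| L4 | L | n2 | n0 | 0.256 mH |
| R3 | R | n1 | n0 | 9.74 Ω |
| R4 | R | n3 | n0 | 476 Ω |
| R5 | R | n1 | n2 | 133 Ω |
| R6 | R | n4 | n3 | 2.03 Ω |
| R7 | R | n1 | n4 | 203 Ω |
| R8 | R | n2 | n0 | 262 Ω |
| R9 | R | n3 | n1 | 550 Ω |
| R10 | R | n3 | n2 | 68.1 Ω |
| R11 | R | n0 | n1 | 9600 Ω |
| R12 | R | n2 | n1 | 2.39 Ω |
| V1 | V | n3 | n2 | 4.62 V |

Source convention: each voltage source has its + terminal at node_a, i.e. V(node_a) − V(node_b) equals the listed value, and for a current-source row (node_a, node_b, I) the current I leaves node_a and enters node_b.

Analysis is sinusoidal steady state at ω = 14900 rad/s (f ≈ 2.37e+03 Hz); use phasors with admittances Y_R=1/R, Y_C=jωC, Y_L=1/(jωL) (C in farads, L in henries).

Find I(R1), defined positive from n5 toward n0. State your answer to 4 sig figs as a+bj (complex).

Element admittances at ω=14900 rad/s:
  Y(R1) = 0.0002451+0.000j S between n5,n0
  I1: injects 0.0339 A into n5 (from n2)
  Y(L1) = 0.000-0.003136j S between n0,n5
  Y(L2) = 0.000-0.0008785j S between n3,n5
  Y(L3) = 0.000-0.001122j S between n0,n1
  Y(R2) = 0.2088+0.000j S between n5,n4
  Y(L4) = 0.000-0.2622j S between n2,n0
  Y(R3) = 0.1027+0.000j S between n1,n0
  Y(R4) = 0.002101+0.000j S between n3,n0
  Y(R5) = 0.007519+0.000j S between n1,n2
  Y(R6) = 0.4926+0.000j S between n4,n3
  Y(R7) = 0.004926+0.000j S between n1,n4
  Y(R8) = 0.003817+0.000j S between n2,n0
  Y(R9) = 0.001818+0.000j S between n3,n1
  Y(R10) = 0.01468+0.000j S between n3,n2
  Y(R11) = 0.0001042+0.000j S between n0,n1
  Y(R12) = 0.4184+0.000j S between n2,n1
  V1: constraint V(n3)−V(n2) = 4.62
Assemble and solve the 6×6 MNA system:
  V(n1)=0.001633-0.03291j  V(n2)=-0.07031-0.04108j  V(n3)=4.550-0.04108j  V(n4)=4.570-0.01093j  V(n5)=4.725+0.06072j
  i(V1)=-0.07562+0.01480j

0.001158+1.488e-05j A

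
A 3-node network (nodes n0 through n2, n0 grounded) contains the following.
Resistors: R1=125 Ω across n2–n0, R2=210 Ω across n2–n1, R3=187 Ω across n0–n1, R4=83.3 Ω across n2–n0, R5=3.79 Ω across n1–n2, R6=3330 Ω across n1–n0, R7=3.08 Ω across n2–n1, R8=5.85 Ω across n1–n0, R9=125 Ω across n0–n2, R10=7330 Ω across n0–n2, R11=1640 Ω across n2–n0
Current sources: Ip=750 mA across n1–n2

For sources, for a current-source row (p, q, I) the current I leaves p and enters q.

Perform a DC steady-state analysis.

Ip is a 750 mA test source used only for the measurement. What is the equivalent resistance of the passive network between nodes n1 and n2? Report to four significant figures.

Element admittances at DC:
  Y(R1) = 0.008000 S between n2,n0
  Y(R2) = 0.004762 S between n2,n1
  Y(R3) = 0.005348 S between n0,n1
  Y(R4) = 0.01200 S between n2,n0
  Y(R5) = 0.2639 S between n1,n2
  Y(R6) = 0.0003003 S between n1,n0
  Y(R7) = 0.3247 S between n2,n1
  Y(R8) = 0.1709 S between n1,n0
  Y(R9) = 0.008000 S between n0,n2
  Y(R10) = 0.0001364 S between n0,n2
  Y(R11) = 0.0006098 S between n2,n0
  Ip: injects 0.75 A into n2 (from n1)
Assemble and solve the 2×2 MNA system:
  V(n1)=-0.1699  V(n2)=1.044

R_eq = 1.618 Ω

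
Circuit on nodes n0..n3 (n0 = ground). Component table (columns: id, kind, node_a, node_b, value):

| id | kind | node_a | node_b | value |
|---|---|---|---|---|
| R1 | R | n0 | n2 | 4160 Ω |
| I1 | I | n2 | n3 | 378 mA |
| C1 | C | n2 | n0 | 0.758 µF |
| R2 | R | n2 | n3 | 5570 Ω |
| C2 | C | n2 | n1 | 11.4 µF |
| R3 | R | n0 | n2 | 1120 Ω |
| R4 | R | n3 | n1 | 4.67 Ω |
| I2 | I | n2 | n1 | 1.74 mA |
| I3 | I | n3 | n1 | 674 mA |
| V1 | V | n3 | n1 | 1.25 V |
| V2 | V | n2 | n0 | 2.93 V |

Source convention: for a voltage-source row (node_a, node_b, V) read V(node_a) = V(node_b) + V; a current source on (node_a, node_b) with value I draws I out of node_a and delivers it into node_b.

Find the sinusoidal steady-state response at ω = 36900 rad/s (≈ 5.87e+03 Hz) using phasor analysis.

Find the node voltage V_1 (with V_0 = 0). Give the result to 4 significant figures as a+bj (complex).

Element admittances at ω=36900 rad/s:
  Y(R1) = 0.0002404+0.000j S between n0,n2
  I1: injects 0.378 A into n3 (from n2)
  Y(C1) = 0.000+0.02797j S between n2,n0
  Y(R2) = 0.0001795+0.000j S between n2,n3
  Y(C2) = 0.000+0.4207j S between n2,n1
  Y(R3) = 0.0008929+0.000j S between n0,n2
  Y(R4) = 0.2141+0.000j S between n3,n1
  I2: injects 0.00174 A into n1 (from n2)
  I3: injects 0.674 A into n1 (from n3)
  V1: constraint V(n3)−V(n1) = 1.25
  V2: constraint V(n2)−V(n0) = 2.93
Assemble and solve the 5×5 MNA system:
  V(n1)=2.930-0.9022j  V(n2)=2.930+0.000j  V(n3)=4.180-0.9022j
  i(V1)=-0.5639+0.0001620j  i(V2)=-0.003320-0.08195j

2.930-0.9022j V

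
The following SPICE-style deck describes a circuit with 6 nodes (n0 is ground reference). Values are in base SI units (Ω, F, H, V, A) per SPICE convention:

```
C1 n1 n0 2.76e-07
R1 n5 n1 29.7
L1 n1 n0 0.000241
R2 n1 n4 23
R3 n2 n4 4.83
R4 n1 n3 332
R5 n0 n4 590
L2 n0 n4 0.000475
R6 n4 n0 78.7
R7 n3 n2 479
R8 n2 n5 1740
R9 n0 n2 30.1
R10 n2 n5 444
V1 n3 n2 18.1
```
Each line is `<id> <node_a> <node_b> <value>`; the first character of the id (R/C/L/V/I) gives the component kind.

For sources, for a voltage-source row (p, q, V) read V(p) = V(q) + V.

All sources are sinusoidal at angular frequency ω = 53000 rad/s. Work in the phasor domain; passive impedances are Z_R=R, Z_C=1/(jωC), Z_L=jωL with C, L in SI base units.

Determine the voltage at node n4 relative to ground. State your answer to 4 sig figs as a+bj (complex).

-0.3801+0.02098j V

Element admittances at ω=53000 rad/s:
  Y(C1) = 0.000+0.01463j S between n1,n0
  Y(R1) = 0.03367+0.000j S between n5,n1
  Y(L1) = 0.000-0.07829j S between n1,n0
  Y(R2) = 0.04348+0.000j S between n1,n4
  Y(R3) = 0.2070+0.000j S between n2,n4
  Y(R4) = 0.003012+0.000j S between n1,n3
  Y(R5) = 0.001695+0.000j S between n0,n4
  Y(L2) = 0.000-0.03972j S between n0,n4
  Y(R6) = 0.01271+0.000j S between n4,n0
  Y(R7) = 0.002088+0.000j S between n3,n2
  Y(R8) = 0.0005747+0.000j S between n2,n5
  Y(R9) = 0.03322+0.000j S between n0,n2
  Y(R10) = 0.002252+0.000j S between n2,n5
  V1: constraint V(n3)−V(n2) = 18.1
Assemble and solve the 6×6 MNA system:
  V(n1)=0.2553+0.3526j  V(n2)=-0.5359+0.02572j  V(n3)=17.56+0.02572j  V(n4)=-0.3801+0.02098j  V(n5)=0.1940+0.3273j
  i(V1)=-0.08992+0.0009845j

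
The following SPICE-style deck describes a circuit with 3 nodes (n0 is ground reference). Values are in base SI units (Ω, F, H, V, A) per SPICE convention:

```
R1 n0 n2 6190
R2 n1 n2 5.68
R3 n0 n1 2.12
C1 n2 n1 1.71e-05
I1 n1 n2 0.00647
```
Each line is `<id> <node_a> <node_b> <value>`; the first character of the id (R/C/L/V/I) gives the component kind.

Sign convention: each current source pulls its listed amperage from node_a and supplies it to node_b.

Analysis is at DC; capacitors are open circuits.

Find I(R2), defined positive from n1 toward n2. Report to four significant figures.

-0.006464 A

Element admittances at DC:
  Y(R1) = 0.0001616 S between n0,n2
  Y(R2) = 0.1761 S between n1,n2
  Y(R3) = 0.4717 S between n0,n1
  Y(C1) = 0.000 S between n2,n1
  I1: injects 0.00647 A into n2 (from n1)
Assemble and solve the 2×2 MNA system:
  V(n1)=-1.257e-05  V(n2)=0.03670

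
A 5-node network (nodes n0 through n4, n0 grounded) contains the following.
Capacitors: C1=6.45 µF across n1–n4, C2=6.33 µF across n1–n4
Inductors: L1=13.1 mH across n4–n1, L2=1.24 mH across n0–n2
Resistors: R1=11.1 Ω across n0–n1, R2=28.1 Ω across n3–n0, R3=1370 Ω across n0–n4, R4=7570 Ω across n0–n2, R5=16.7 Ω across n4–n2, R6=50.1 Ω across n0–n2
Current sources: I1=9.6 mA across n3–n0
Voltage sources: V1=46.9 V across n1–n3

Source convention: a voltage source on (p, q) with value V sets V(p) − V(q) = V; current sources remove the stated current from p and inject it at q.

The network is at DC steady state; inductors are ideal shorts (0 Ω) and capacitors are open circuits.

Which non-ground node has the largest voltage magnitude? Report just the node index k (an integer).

3

MNA unknowns: 4 node voltages V₁..V_4 plus 3 source currents (L1, L2, V1)
C1: Y=0.000 on G[1,4]
L1: row V4−V1=0, i_L1 at 4,1
R1: Y=0.09009 on G[0,1]
C2: Y=0.000 on G[1,4]
L2: row V0−V2=0, i_L2 at 0,2
R2: Y=0.03559 on G[3,0]
R3: Y=0.0007299 on G[0,4]
R4: Y=0.0001321 on G[0,2]
R5: Y=0.05988 on G[4,2]
I1: z[3]−=0.0096, z[0]+=0.0096
R6: Y=0.01996 on G[0,2]
V1: row V1−V3=46.9, i_V1 at 1,3
solve → V1=8.908, V2=0.000, V3=-37.99, V4=8.908
aux → i_L1=-0.5399, i_L2=-0.5334, i_V1=-1.342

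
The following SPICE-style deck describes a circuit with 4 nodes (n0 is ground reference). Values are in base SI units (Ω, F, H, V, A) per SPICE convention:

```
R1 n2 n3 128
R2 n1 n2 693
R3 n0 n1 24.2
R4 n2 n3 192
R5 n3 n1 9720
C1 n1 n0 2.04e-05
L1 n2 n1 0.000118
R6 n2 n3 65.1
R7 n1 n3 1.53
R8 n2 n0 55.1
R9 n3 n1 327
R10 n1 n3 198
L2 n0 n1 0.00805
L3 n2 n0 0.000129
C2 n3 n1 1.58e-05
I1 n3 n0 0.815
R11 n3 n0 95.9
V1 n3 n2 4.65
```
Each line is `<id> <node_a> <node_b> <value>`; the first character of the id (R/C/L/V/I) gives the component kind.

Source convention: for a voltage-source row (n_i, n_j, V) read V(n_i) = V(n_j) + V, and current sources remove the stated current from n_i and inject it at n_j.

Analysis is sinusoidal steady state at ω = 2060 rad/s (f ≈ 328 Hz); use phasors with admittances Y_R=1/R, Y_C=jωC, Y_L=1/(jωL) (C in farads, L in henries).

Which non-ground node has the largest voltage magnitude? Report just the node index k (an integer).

Apply KCL at each of the 3 non-ground nodes and solve the resulting linear system.
Node n1: branches {R2, R3, R5, C1, L1, R7, R9, R10, L2, C2} → V_1 = 0.09065+0.5037j
Node n2: branches {R1, R2, R4, L1, R6, R8, L3, V1} → V_2 = 0.003322-0.2329j
Node n3: branches {R1, R4, R5, R6, R7, R9, R10, C2, I1, R11, V1} → V_3 = 4.653-0.2329j
Source currents: i(V1)=-4.039+0.3414j

3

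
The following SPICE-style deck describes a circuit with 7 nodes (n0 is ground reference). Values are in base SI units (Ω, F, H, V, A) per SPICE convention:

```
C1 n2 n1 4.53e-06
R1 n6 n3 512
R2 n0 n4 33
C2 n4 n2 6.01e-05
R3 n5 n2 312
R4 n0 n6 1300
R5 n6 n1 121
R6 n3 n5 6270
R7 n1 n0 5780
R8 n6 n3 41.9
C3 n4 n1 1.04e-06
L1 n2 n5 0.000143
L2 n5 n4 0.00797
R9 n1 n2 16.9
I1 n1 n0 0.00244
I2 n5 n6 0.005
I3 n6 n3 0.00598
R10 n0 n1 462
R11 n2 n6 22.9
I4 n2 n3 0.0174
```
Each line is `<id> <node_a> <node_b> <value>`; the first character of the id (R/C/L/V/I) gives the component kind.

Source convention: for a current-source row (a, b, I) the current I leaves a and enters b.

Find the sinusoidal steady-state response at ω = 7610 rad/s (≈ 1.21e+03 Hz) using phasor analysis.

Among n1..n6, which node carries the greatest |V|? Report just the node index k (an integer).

3

Element admittances at ω=7610 rad/s:
  Y(C1) = 0.000+0.03447j S between n2,n1
  Y(R1) = 0.001953+0.000j S between n6,n3
  Y(R2) = 0.03030+0.000j S between n0,n4
  Y(C2) = 0.000+0.4574j S between n4,n2
  Y(R3) = 0.003205+0.000j S between n5,n2
  Y(R4) = 0.0007692+0.000j S between n0,n6
  Y(R5) = 0.008264+0.000j S between n6,n1
  Y(R6) = 0.0001595+0.000j S between n3,n5
  Y(R7) = 0.0001730+0.000j S between n1,n0
  Y(R8) = 0.02387+0.000j S between n6,n3
  Y(C3) = 0.000+0.007914j S between n4,n1
  Y(L1) = 0.000-0.9189j S between n2,n5
  Y(L2) = 0.000-0.01649j S between n5,n4
  Y(R9) = 0.05917+0.000j S between n1,n2
  I1: injects 0.00244 A into n0 (from n1)
  I2: injects 0.005 A into n6 (from n5)
  I3: injects 0.00598 A into n3 (from n6)
  Y(R10) = 0.002165+0.000j S between n0,n1
  Y(R11) = 0.04367+0.000j S between n2,n6
  I4: injects 0.0174 A into n3 (from n2)
Assemble and solve the 6×6 MNA system:
  V(n1)=-0.07042-0.002840j  V(n2)=-0.08396+0.005723j  V(n3)=1.238+0.004262j  V(n4)=-0.08373+0.0001103j  V(n5)=-0.08398+0.0005044j  V(n6)=0.3404+0.004285j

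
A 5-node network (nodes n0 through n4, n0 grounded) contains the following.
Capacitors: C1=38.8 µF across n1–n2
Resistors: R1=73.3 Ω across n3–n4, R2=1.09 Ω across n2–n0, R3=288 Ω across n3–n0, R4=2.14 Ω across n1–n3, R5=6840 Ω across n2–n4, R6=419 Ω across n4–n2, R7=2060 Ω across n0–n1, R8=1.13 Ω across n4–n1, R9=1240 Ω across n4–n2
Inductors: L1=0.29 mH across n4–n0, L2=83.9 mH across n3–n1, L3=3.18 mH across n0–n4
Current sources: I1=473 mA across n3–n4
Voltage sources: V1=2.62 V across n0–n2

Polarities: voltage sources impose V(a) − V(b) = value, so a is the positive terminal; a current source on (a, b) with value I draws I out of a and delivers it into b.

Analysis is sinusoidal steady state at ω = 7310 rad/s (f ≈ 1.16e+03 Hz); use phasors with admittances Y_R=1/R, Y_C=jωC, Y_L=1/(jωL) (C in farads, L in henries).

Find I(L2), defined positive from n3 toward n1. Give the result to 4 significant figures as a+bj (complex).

6.501e-05+0.001542j A

Apply KCL at each of the 4 non-ground nodes and solve the resulting linear system.
Node n1: branches {C1, R4, R7, L2, R8} → V_1 = 0.4707-2.209j
Node n2: branches {C1, R2, R5, R6, R9, V1} → V_2 = -2.620+0.000j
Node n3: branches {R1, R3, R4, I1, L2} → V_3 = -0.4753-2.169j
Node n4: branches {R1, L1, R5, R6, I1, R8, L3, R9} → V_4 = 1.678-1.242j
Source currents: i(V1)=-3.044-0.8724j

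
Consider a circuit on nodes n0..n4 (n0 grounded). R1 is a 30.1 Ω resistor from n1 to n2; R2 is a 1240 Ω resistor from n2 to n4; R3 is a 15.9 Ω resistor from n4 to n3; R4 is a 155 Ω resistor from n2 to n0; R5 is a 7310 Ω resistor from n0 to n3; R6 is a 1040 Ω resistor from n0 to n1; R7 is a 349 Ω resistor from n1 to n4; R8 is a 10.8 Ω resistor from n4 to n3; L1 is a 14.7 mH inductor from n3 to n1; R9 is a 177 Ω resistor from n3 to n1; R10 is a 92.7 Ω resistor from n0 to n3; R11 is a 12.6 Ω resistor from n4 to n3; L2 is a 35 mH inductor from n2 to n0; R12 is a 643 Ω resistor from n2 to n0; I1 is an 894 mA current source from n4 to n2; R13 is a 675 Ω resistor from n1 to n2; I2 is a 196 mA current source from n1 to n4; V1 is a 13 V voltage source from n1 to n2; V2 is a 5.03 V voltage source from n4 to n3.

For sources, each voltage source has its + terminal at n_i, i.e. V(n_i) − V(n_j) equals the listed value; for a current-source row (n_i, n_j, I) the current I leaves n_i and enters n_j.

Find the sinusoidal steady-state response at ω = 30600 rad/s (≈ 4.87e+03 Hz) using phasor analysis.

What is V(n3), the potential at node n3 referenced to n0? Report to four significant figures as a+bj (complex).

MNA unknowns: 4 node voltages V₁..V_4 plus 2 source currents (V1, V2)
R1: Y=0.03322+0.000j on G[1,2]
R2: Y=0.0008065+0.000j on G[2,4]
R3: Y=0.06289+0.000j on G[4,3]
R4: Y=0.006452+0.000j on G[2,0]
R5: Y=0.0001368+0.000j on G[0,3]
R6: Y=0.0009615+0.000j on G[0,1]
R7: Y=0.002865+0.000j on G[1,4]
R8: Y=0.09259+0.000j on G[4,3]
L1: Y=0.000-0.002223j on G[3,1]
R9: Y=0.005650+0.000j on G[3,1]
R10: Y=0.01079+0.000j on G[0,3]
R11: Y=0.07937+0.000j on G[4,3]
L2: Y=0.000-0.0009337j on G[2,0]
R12: Y=0.001555+0.000j on G[2,0]
I1: z[4]−=0.894, z[2]+=0.894
R13: Y=0.001481+0.000j on G[1,2]
I2: z[1]−=0.196, z[4]+=0.196
V1: row V1−V2=13, i_V1 at 1,2
V2: row V4−V3=5.03, i_V2 at 4,3
solve → V1=34.28+5.996j, V2=21.28+5.996j, V3=-19.13-3.104j, V4=-14.10-3.104j
aux → i_V1=-1.141+0.03548j, i_V2=-1.712+0.03341j

-19.13-3.104j V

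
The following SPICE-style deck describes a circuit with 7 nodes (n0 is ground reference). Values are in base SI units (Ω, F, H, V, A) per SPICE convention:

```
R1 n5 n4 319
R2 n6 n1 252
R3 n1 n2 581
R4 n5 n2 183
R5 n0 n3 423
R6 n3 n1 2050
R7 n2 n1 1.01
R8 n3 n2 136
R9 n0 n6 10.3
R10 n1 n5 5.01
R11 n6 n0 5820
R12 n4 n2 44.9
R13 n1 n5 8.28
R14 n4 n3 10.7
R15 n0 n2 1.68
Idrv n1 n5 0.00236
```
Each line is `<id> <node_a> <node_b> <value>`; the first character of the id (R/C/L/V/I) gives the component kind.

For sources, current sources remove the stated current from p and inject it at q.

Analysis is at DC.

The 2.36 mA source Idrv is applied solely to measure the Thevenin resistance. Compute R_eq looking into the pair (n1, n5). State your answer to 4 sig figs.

R_eq = 3.043 Ω

MNA unknowns: 6 node voltages V₁..V_6
R1: Y=0.003135 on G[5,4]
R2: Y=0.003968 on G[6,1]
R3: Y=0.001721 on G[1,2]
R4: Y=0.005464 on G[5,2]
R5: Y=0.002364 on G[0,3]
R6: Y=0.0004878 on G[3,1]
R7: Y=0.9901 on G[2,1]
R8: Y=0.007353 on G[3,2]
R9: Y=0.09709 on G[0,6]
R10: Y=0.1996 on G[1,5]
R11: Y=0.0001718 on G[6,0]
R12: Y=0.02227 on G[4,2]
R13: Y=0.1208 on G[1,5]
R14: Y=0.09346 on G[4,3]
R15: Y=0.5952 on G[0,2]
Idrv: z[1]−=0.00236, z[5]+=0.00236
solve → V1=-6.107e-05, V2=-1.908e-06, V3=0.0005789, V4=0.0006426, V5=0.007120, V6=-2.394e-06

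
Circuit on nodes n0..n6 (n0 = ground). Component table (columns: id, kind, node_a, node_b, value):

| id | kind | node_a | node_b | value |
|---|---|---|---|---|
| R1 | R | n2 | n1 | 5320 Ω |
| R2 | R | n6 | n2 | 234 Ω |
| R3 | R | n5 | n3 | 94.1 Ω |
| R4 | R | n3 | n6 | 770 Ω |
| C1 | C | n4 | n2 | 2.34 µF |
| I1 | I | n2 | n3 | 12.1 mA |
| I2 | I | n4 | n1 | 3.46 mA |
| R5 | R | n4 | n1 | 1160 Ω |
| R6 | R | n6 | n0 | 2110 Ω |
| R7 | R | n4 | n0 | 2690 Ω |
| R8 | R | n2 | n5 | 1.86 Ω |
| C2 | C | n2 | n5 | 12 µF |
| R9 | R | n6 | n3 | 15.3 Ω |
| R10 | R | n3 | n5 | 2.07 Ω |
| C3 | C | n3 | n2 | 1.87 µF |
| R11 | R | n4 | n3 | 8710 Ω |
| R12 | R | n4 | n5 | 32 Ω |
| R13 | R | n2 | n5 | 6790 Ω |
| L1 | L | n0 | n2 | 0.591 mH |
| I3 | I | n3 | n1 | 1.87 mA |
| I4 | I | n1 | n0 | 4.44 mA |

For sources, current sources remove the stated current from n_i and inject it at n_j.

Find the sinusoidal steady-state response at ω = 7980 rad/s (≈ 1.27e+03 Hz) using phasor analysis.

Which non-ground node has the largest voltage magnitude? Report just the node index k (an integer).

Apply KCL at each of the 6 non-ground nodes and solve the resulting linear system.
Node n1: branches {R1, I2, R5, I3, I4} → V_1 = 0.8034+0.003788j
Node n2: branches {R1, R2, C1, I1, R8, C2, C3, R13, L1} → V_2 = -3.586e-05-0.02092j
Node n3: branches {R3, R4, I1, R9, R10, C3, R11, I3} → V_3 = 0.03467-0.02355j
Node n4: branches {C1, I2, R5, R7, R11, R12} → V_4 = -0.05377+0.009175j
Node n5: branches {R3, R8, C2, R10, R12, R13} → V_5 = 0.01436-0.02255j
Node n6: branches {R2, R4, R6, R9} → V_6 = 0.03236-0.02324j

1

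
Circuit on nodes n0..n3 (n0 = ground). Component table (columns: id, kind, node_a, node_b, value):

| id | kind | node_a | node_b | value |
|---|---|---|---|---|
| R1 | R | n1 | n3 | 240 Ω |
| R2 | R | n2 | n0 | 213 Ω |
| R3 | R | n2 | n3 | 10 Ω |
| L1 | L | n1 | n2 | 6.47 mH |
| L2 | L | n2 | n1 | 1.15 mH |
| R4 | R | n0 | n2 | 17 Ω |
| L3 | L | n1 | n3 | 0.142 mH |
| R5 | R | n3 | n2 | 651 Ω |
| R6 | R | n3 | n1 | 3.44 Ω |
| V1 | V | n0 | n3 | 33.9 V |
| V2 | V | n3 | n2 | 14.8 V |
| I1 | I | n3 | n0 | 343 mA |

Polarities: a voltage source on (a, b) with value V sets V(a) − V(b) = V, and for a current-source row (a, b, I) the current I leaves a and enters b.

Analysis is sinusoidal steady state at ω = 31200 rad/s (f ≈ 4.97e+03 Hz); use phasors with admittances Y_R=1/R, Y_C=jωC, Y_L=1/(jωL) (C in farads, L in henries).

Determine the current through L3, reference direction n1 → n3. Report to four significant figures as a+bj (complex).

Apply KCL at each of the 3 non-ground nodes and solve the resulting linear system.
Node n1: branches {R1, L1, L2, L3, R6} → V_1 = -34.72+0.9315j
Node n2: branches {R2, R3, L1, L2, R4, R5, V2} → V_2 = -48.70+0.000j
Node n3: branches {R1, R3, L3, R5, R6, V1, V2, I1} → V_3 = -33.90+0.000j
Source currents: i(V1)=-2.750+0.000j, i(V2)=-4.627+0.4590j

0.2102+0.1843j A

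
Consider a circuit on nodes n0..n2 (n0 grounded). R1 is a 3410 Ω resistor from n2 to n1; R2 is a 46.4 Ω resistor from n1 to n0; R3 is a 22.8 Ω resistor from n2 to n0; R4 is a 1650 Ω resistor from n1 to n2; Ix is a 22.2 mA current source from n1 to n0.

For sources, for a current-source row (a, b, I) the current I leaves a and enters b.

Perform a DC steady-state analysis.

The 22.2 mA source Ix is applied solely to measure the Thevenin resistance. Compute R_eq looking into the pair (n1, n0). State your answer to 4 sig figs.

R_eq = 44.58 Ω

MNA unknowns: 2 node voltages V₁..V_2
R1: Y=0.0002933 on G[2,1]
R2: Y=0.02155 on G[1,0]
R3: Y=0.04386 on G[2,0]
R4: Y=0.0006061 on G[1,2]
Ix: z[1]−=0.0222, z[0]+=0.0222
solve → V1=-0.9896, V2=-0.01988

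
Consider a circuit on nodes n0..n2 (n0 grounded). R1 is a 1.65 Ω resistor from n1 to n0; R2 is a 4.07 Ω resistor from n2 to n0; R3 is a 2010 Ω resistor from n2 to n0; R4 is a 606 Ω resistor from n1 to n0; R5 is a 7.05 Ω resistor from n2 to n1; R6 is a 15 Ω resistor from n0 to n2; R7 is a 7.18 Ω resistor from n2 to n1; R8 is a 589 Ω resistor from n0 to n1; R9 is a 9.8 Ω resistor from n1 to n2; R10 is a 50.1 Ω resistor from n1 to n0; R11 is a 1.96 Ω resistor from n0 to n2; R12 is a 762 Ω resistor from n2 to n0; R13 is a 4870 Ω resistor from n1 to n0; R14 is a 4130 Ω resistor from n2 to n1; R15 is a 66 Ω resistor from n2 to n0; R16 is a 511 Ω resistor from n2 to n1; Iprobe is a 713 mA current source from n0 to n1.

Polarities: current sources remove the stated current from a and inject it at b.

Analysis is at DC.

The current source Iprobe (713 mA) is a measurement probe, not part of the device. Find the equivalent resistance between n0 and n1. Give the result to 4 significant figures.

Apply KCL at each of the 2 non-ground nodes and solve the resulting linear system.
Node n1: branches {R1, R4, R5, R7, R8, R9, R10, R13, R14, R16, Iprobe} → V_1 = 0.7978
Node n2: branches {R2, R3, R5, R6, R7, R9, R11, R12, R14, R15, R16} → V_2 = 0.2510

R_eq = 1.119 Ω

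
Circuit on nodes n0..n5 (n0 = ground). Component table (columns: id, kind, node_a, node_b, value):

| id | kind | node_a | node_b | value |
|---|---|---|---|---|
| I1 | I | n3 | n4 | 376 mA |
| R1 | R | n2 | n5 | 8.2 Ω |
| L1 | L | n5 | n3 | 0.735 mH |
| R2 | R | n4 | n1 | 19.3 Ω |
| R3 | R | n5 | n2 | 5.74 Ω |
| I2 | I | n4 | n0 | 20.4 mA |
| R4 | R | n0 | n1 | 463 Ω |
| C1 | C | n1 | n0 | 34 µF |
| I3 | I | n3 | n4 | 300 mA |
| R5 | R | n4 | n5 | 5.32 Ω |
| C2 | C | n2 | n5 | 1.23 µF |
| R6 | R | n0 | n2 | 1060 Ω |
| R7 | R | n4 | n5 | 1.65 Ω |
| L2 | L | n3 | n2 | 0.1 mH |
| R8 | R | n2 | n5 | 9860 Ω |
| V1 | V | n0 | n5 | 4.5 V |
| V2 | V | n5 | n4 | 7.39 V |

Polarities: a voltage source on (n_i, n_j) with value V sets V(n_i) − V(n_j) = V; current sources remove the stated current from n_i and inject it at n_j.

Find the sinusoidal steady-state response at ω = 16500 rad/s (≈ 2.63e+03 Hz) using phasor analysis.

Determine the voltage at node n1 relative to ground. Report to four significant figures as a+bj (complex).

Apply KCL at each of the 5 non-ground nodes and solve the resulting linear system.
Node n1: branches {R2, R4, C1} → V_1 = -0.1047+1.088j
Node n2: branches {R1, R3, C2, R6, L2, R8} → V_2 = -6.428-0.3392j
Node n3: branches {I1, L1, I3, L2} → V_3 = -6.197-1.280j
Node n4: branches {I1, R2, I2, I3, R5, R7, V2} → V_4 = -11.89+0.000j
Node n5: branches {R1, L1, R3, R5, C2, R7, R8, V1, V2} → V_5 = -4.500+0.000j
Source currents: i(V1)=-0.5963-0.05670j, i(V2)=-7.134-0.05638j

-0.1047+1.088j V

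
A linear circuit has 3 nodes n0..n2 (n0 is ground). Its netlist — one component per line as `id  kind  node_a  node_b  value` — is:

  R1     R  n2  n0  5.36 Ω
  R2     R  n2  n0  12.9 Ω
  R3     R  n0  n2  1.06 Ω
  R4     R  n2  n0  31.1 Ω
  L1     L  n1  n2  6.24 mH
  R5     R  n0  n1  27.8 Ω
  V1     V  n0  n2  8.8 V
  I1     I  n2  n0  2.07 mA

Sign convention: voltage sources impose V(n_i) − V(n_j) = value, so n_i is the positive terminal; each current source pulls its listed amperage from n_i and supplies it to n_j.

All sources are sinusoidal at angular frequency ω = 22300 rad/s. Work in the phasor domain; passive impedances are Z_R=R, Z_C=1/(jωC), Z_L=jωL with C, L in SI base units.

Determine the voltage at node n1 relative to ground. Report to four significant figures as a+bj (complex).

-0.3378+1.691j V

Apply KCL at each of the 2 non-ground nodes and solve the resulting linear system.
Node n1: branches {L1, R5} → V_1 = -0.3378+1.691j
Node n2: branches {R1, R2, R3, R4, L1, V1, I1} → V_2 = -8.800+0.000j
Source currents: i(V1)=-10.92+0.06081j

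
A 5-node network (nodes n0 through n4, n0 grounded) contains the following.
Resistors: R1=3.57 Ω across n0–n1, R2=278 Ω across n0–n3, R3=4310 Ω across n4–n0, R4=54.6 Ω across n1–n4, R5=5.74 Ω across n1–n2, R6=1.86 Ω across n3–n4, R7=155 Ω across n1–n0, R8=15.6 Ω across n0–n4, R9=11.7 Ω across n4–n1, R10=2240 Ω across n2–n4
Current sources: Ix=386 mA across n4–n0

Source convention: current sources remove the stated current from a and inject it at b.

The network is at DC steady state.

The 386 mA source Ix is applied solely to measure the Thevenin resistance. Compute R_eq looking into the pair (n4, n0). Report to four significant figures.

R_eq = 6.928 Ω

MNA unknowns: 4 node voltages V₁..V_4
R1: Y=0.2801 on G[0,1]
R2: Y=0.003597 on G[0,3]
R3: Y=0.0002320 on G[4,0]
R4: Y=0.01832 on G[1,4]
R5: Y=0.1742 on G[1,2]
R6: Y=0.5376 on G[3,4]
R7: Y=0.006452 on G[1,0]
R8: Y=0.06410 on G[0,4]
R9: Y=0.08547 on G[4,1]
R10: Y=0.0004464 on G[2,4]
Ix: z[4]−=0.386, z[0]+=0.386
solve → V1=-0.7133, V2=-0.7183, V3=-2.656, V4=-2.674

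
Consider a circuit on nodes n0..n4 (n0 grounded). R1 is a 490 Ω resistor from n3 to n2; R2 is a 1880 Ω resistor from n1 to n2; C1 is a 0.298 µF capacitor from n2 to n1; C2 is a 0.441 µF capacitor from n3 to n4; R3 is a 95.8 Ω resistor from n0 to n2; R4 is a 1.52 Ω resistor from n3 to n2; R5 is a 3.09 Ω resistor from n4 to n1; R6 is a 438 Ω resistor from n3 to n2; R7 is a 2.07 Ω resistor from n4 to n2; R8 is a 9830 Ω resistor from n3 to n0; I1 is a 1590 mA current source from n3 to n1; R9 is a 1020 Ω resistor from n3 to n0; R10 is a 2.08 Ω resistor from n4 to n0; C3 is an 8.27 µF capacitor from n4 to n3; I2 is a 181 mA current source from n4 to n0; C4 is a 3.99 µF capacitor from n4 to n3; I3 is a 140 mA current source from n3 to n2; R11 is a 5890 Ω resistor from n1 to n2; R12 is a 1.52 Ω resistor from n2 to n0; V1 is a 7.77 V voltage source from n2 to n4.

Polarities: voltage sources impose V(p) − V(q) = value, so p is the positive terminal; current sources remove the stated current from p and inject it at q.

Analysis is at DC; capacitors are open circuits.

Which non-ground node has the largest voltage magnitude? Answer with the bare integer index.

Apply KCL at each of the 4 non-ground nodes and solve the resulting linear system.
Node n1: branches {R2, C1, R5, I1, R11} → V_1 = 0.2422
Node n2: branches {R1, R2, C1, R3, R4, R6, R7, I3, R11, R12, V1} → V_2 = 3.093
Node n3: branches {R1, C2, R4, R6, R8, I1, R9, C3, C4, I3} → V_3 = 0.4797
Node n4: branches {C2, R5, R7, R10, C3, I2, C4, V1} → V_4 = -4.677
Source currents: i(V1)=-7.413

4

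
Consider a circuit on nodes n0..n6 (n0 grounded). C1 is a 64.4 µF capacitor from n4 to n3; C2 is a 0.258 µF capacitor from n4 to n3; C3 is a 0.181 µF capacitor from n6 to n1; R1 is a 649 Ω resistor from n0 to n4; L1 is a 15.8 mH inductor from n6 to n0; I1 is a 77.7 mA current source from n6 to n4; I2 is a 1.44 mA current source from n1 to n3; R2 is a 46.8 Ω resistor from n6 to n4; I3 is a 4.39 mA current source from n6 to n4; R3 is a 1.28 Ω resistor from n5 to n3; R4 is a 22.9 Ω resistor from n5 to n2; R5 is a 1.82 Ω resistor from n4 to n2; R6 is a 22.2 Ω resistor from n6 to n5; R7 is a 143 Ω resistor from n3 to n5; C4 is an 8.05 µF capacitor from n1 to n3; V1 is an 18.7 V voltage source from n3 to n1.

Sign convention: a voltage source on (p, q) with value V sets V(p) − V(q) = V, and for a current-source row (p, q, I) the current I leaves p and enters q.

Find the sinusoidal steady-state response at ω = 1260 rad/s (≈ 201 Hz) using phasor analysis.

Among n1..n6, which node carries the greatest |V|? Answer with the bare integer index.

Element admittances at ω=1260 rad/s:
  Y(C1) = 0.000+0.08114j S between n4,n3
  Y(C2) = 0.000+0.0003251j S between n4,n3
  Y(C3) = 0.000+0.0002281j S between n6,n1
  Y(R1) = 0.001541+0.000j S between n0,n4
  Y(L1) = 0.000-0.05023j S between n6,n0
  I1: injects 0.0777 A into n4 (from n6)
  I2: injects 0.00144 A into n3 (from n1)
  Y(R2) = 0.02137+0.000j S between n6,n4
  I3: injects 0.00439 A into n4 (from n6)
  Y(R3) = 0.7812+0.000j S between n5,n3
  Y(R4) = 0.04367+0.000j S between n5,n2
  Y(R5) = 0.5495+0.000j S between n4,n2
  Y(R6) = 0.04505+0.000j S between n6,n5
  Y(R7) = 0.006993+0.000j S between n3,n5
  Y(C4) = 0.000+0.01014j S between n1,n3
  V1: constraint V(n3)−V(n1) = 18.7
Assemble and solve the 7×7 MNA system:
  V(n1)=-17.56+0.1907j  V(n2)=1.388-0.2301j  V(n3)=1.141+0.1907j  V(n4)=1.411-0.2609j  V(n5)=1.094+0.1577j  V(n6)=-0.008003-0.04328j
  i(V1)=0.001387-0.1937j

1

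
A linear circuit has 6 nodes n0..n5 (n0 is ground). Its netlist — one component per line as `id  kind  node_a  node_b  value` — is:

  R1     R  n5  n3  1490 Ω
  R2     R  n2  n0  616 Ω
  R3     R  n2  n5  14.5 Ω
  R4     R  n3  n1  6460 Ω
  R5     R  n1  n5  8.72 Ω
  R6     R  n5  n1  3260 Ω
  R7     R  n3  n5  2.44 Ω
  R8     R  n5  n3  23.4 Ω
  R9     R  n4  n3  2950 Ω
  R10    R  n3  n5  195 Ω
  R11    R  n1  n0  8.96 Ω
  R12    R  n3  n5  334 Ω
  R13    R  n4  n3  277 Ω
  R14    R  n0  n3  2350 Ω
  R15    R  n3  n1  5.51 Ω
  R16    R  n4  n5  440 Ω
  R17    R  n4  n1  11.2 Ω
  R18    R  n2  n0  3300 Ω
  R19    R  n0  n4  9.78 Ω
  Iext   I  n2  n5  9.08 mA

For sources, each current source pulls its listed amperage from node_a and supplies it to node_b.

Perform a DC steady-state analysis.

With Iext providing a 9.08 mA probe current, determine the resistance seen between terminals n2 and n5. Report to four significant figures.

R_eq = 14.11 Ω

Element admittances at DC:
  Y(R1) = 0.0006711 S between n5,n3
  Y(R2) = 0.001623 S between n2,n0
  Y(R3) = 0.06897 S between n2,n5
  Y(R4) = 0.0001548 S between n3,n1
  Y(R5) = 0.1147 S between n1,n5
  Y(R6) = 0.0003067 S between n5,n1
  Y(R7) = 0.4098 S between n3,n5
  Y(R8) = 0.04274 S between n5,n3
  Y(R9) = 0.0003390 S between n4,n3
  Y(R10) = 0.005128 S between n3,n5
  Y(R11) = 0.1116 S between n1,n0
  Y(R12) = 0.002994 S between n3,n5
  Y(R13) = 0.003610 S between n4,n3
  Y(R14) = 0.0004255 S between n0,n3
  Y(R15) = 0.1815 S between n3,n1
  Y(R16) = 0.002273 S between n4,n5
  Y(R17) = 0.08929 S between n4,n1
  Y(R18) = 0.0003030 S between n2,n0
  Y(R19) = 0.1022 S between n0,n4
  Iext: injects 0.00908 A into n5 (from n2)
Assemble and solve the 5×5 MNA system:
  V(n1)=0.001483  V(n2)=-0.1257  V(n3)=0.002156  V(n4)=0.0007407  V(n5)=0.002436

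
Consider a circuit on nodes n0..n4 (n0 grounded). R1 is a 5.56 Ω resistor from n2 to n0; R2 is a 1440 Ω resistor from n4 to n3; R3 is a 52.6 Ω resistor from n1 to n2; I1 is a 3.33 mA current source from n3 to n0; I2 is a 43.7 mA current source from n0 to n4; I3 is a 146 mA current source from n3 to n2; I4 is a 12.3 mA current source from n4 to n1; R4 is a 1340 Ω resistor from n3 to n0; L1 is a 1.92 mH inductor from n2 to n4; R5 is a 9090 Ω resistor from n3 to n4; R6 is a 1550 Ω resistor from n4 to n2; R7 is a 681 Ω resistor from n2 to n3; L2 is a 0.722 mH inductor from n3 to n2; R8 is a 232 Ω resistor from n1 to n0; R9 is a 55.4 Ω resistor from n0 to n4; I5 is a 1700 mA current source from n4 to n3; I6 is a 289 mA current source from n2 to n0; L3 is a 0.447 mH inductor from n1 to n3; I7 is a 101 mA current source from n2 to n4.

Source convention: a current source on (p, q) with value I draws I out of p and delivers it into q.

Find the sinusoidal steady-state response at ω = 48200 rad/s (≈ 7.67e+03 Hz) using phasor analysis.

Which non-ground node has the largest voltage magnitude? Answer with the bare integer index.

Element admittances at ω=48200 rad/s:
  Y(R1) = 0.1799+0.000j S between n2,n0
  Y(R2) = 0.0006944+0.000j S between n4,n3
  Y(R3) = 0.01901+0.000j S between n1,n2
  I1: injects 0.00333 A into n0 (from n3)
  I2: injects 0.0437 A into n4 (from n0)
  I3: injects 0.146 A into n2 (from n3)
  I4: injects 0.0123 A into n1 (from n4)
  Y(R4) = 0.0007463+0.000j S between n3,n0
  Y(L1) = 0.000-0.01081j S between n2,n4
  Y(R5) = 0.0001100+0.000j S between n3,n4
  Y(R6) = 0.0006452+0.000j S between n4,n2
  Y(R7) = 0.001468+0.000j S between n2,n3
  Y(L2) = 0.000-0.02874j S between n3,n2
  Y(R8) = 0.004310+0.000j S between n1,n0
  Y(R9) = 0.01805+0.000j S between n0,n4
  I5: injects 1.7 A into n3 (from n4)
  I6: injects 0.289 A into n0 (from n2)
  Y(L3) = 0.000-0.04641j S between n1,n3
  I7: injects 0.101 A into n4 (from n2)
Assemble and solve the 4×4 MNA system:
  V(n1)=29.65+18.81j  V(n2)=3.767+2.781j  V(n3)=21.34+31.89j  V(n4)=-59.27-33.52j

4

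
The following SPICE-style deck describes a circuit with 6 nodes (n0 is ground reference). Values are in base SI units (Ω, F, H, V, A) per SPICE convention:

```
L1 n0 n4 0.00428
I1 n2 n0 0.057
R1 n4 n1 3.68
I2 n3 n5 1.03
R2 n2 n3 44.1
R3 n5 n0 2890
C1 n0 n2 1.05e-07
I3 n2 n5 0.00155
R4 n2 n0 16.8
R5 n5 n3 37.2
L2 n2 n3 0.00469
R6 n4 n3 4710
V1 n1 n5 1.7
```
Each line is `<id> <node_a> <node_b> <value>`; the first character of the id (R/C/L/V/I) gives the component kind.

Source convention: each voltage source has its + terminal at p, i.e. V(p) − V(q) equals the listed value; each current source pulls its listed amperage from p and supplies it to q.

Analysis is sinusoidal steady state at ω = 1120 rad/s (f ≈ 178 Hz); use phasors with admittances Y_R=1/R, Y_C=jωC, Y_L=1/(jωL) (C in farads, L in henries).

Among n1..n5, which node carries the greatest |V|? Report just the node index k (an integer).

3

Element admittances at ω=1120 rad/s:
  Y(L1) = 0.000-0.2086j S between n0,n4
  I1: injects 0.057 A into n0 (from n2)
  Y(R1) = 0.2717+0.000j S between n4,n1
  I2: injects 1.03 A into n5 (from n3)
  Y(R2) = 0.02268+0.000j S between n2,n3
  Y(R3) = 0.0003460+0.000j S between n5,n0
  Y(C1) = 0.000+0.0001176j S between n0,n2
  I3: injects 0.00155 A into n5 (from n2)
  Y(R4) = 0.05952+0.000j S between n2,n0
  Y(R5) = 0.02688+0.000j S between n5,n3
  Y(L2) = 0.000-0.1904j S between n2,n3
  Y(R6) = 0.0002123+0.000j S between n4,n3
  V1: constraint V(n1)−V(n5) = 1.7
Assemble and solve the 6×6 MNA system:
  V(n1)=2.939+2.704j  V(n2)=-11.87+1.892j  V(n3)=-12.85-1.398j  V(n4)=0.5377+3.114j  V(n5)=1.239+2.704j
  i(V1)=-0.6524+0.1112j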